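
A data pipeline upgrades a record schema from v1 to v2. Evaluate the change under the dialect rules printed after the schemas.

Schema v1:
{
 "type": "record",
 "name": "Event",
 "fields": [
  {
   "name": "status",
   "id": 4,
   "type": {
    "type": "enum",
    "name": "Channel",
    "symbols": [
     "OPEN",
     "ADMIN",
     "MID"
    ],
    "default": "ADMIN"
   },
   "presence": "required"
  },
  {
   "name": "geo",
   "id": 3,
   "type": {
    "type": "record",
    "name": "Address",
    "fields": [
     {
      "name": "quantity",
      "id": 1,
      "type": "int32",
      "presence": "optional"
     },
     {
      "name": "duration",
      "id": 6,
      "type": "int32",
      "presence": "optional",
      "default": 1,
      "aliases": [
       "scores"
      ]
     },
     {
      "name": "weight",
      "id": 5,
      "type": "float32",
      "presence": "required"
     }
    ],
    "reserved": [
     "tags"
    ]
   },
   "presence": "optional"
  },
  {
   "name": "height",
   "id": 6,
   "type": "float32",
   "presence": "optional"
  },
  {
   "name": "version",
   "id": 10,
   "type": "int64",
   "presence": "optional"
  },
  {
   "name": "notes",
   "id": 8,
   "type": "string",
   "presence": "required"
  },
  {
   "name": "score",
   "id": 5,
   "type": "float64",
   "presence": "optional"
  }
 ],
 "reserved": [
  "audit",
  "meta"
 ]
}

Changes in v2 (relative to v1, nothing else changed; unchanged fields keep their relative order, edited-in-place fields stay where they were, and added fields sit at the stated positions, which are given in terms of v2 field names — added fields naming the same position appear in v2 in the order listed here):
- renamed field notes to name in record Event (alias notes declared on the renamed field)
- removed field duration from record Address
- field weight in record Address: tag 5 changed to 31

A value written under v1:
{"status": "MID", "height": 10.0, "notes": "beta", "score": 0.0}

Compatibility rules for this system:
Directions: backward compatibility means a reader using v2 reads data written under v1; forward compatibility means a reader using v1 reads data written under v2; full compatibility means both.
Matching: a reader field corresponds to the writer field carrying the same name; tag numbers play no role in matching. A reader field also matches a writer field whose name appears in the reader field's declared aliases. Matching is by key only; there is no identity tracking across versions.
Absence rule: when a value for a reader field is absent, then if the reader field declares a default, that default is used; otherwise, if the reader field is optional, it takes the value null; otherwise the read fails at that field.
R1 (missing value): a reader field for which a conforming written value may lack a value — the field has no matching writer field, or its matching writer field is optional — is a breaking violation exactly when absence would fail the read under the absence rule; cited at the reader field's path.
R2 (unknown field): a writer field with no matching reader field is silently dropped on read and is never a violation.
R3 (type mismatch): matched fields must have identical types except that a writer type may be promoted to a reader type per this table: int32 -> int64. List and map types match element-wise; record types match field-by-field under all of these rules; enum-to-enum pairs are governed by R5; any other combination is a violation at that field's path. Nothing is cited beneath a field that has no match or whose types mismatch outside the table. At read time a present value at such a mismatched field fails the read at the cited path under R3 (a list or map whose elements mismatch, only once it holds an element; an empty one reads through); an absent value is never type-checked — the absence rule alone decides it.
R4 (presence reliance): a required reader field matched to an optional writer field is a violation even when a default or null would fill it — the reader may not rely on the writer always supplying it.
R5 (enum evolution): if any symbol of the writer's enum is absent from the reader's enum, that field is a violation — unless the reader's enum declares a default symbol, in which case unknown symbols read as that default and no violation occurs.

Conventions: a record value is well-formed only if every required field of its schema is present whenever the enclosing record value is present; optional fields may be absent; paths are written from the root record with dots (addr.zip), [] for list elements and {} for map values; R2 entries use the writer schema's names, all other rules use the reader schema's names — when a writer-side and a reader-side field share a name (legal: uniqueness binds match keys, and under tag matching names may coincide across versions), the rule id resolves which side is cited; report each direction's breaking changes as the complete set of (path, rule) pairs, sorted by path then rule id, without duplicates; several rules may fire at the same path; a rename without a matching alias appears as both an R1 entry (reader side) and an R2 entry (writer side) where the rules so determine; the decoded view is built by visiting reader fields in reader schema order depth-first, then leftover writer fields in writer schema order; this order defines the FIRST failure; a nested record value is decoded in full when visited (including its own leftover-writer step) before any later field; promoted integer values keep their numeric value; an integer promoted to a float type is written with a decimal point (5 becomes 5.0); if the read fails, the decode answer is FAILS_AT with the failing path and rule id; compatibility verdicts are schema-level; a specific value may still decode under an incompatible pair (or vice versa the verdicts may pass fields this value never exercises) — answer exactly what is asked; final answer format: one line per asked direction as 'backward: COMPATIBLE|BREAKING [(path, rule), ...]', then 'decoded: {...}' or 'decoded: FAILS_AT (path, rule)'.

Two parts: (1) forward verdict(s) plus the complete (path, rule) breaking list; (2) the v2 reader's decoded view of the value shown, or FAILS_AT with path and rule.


forward: BREAKING [(notes, R1)]; decoded: {"status": "MID", "geo": null, "height": 10.0, "version": null, "name": "beta", "score": 0.0}

each type pair in Event: writer, then reader
forward pass over Event, reader schema v1, writer schema v2:
  status <- status (Channel -> Channel, writer required)
  geo <- geo (Address -> Address, writer optional)
  height <- height (float32 -> float32, writer optional)
  version <- version (int64 -> int64, writer optional)
  no writer field matches reader notes
  score <- score (float64 -> float64, writer optional)
  leftover writer field: name
  geo.quantity <- geo.quantity (int32 -> int32, writer optional)
  no writer field matches reader geo.duration
  geo.weight <- geo.weight (float32 -> float32, writer required)
  violation R1 at notes
  forward on Event therefore BREAKING (1)
decode (reader v2):
  status := "MID"
  geo := null (absent, optional -> null)
  height := 10.0
  version := null (absent, optional -> null)
  name := "beta" (from writer notes)
  score := 0.0
  => decoded: {"status": "MID", "geo": null, "height": 10.0, "version": null, "name": "beta", "score": 0.0}
the other Event changes do not affect what is asked:
  removed field duration from record Address -> fires no rule on Event, leaving the asked answer as it is
  field weight in record Address: tag 5 changed to 31 -> fires no rule on Event, leaving the asked answer as it is


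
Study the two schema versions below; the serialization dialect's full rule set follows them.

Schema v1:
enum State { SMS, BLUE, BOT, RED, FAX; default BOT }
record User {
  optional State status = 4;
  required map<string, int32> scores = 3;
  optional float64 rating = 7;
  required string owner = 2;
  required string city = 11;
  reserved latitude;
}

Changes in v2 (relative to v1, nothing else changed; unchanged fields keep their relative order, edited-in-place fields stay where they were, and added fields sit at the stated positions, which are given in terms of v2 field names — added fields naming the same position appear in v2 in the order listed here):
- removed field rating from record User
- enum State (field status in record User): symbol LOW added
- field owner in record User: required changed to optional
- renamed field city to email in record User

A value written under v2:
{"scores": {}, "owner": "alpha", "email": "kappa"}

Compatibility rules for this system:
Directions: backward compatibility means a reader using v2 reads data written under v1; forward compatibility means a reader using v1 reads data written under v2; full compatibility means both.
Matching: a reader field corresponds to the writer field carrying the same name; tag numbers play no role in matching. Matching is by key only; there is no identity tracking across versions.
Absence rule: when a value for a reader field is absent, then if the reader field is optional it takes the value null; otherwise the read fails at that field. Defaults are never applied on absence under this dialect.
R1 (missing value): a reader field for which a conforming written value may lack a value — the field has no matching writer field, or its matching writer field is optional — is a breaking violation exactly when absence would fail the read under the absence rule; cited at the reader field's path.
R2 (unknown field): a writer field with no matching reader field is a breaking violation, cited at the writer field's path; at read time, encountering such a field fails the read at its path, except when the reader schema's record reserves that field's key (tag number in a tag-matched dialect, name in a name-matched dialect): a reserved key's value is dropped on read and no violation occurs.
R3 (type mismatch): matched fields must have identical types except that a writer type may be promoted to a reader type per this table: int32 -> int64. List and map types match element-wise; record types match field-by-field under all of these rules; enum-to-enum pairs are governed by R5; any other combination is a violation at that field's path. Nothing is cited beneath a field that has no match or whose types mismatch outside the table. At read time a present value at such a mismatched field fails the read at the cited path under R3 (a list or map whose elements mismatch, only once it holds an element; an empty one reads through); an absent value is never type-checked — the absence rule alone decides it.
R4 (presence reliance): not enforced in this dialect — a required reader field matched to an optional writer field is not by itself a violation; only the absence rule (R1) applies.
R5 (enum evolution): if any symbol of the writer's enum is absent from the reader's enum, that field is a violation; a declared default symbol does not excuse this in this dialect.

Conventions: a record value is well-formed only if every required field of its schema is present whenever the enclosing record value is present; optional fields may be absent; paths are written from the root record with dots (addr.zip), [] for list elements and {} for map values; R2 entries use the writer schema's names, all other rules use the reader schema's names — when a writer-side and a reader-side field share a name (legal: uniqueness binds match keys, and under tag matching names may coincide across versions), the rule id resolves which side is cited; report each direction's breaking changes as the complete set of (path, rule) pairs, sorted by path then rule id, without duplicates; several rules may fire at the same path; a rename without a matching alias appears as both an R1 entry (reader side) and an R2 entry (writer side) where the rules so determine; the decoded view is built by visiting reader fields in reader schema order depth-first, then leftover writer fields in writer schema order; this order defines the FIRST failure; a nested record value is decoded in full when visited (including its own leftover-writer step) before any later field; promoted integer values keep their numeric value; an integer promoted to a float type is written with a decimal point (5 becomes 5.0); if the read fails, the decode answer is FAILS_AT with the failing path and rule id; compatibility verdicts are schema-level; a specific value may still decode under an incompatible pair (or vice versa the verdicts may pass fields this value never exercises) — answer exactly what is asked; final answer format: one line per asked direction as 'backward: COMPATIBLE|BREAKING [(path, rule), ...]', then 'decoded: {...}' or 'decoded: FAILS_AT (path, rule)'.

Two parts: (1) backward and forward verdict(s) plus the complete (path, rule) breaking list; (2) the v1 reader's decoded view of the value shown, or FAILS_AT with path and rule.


backward: BREAKING [(city, R2), (email, R1), (rating, R2)]; forward: BREAKING [(city, R1), (email, R2), (owner, R1), (status, R5)]; decoded: FAILS_AT (city, R1)

each type pair in User: writer, then reader
backward analysis of User with v2 as reader and v1 as writer:
  status: paired with writer status (State -> State; writer optional)
  scores: paired with writer scores (map<string, int32> -> map<string, int32>; writer required)
  owner: paired with writer owner (string -> string; writer required)
  email: no writer match
  rating (writer side), unknown to reader
  city (writer side), unknown to reader
  R2 fires at city
  R1 fires at email
  R2 fires at rating
  => backward: BREAKING (3)
forward analysis of User with v1 as reader and v2 as writer:
  status: paired with writer status (State -> State; writer optional)
  scores: paired with writer scores (map<string, int32> -> map<string, int32>; writer required)
  rating: no writer match
  owner: paired with writer owner (string -> string; writer optional)
  city: no writer match
  email (writer side), unknown to reader
  R1 fires at city
  R2 fires at email
  R1 fires at owner
  R5 fires at status
  => forward: BREAKING (4)
decode walk for User under reader schema v1:
  status := null (absent, optional -> null)
  scores := {}
  rating := null (absent, optional -> null)
  owner := "alpha"
  read fails at city under R1 (no fill)
  => FAILS_AT (city, R1)


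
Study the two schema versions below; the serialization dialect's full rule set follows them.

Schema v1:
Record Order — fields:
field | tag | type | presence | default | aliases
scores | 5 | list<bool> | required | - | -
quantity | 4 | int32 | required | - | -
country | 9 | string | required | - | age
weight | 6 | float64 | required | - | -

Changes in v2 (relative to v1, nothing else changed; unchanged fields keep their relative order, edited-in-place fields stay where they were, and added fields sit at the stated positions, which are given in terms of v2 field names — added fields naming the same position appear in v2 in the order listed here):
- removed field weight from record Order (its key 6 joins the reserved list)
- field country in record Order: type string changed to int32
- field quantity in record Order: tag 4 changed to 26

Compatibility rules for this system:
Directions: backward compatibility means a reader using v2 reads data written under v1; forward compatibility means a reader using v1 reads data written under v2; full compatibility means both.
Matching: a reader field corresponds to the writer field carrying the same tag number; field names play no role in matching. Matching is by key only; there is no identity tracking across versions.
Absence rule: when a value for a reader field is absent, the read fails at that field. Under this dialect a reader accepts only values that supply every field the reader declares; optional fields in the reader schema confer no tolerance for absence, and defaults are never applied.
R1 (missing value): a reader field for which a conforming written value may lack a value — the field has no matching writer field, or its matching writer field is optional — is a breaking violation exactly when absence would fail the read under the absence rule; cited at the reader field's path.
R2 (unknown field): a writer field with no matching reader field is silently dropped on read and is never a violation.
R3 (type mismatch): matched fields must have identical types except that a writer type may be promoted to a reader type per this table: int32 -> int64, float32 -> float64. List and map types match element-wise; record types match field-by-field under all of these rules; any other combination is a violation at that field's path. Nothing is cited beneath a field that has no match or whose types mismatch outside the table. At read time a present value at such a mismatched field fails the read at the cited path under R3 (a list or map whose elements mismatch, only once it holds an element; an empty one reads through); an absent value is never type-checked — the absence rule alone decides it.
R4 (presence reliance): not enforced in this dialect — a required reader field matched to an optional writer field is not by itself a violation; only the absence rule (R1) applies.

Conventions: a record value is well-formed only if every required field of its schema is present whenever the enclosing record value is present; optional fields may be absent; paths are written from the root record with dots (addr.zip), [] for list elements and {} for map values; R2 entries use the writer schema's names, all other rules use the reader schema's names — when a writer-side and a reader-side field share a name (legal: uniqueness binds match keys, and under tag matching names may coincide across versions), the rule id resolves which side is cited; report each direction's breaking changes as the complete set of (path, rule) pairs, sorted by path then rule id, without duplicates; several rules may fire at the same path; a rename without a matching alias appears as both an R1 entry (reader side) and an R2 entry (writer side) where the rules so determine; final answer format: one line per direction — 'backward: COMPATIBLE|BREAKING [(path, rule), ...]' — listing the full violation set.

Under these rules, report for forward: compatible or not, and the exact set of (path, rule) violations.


arrows below run writer -> reader for Order
forward analysis of Order with v1 as reader and v2 as writer:
  scores: list<bool> -> list<bool>, writer required; from scores
  quantity has no writer counterpart
  country: int32 -> string, writer required; from country
  weight has no writer counterpart
  leftover writer field: quantity
  R3 fires at country
  R1 fires at quantity
  R1 fires at weight
  => forward verdict for Order: BREAKING, 3 violation(s)

forward: BREAKING [(country, R3), (quantity, R1), (weight, R1)]


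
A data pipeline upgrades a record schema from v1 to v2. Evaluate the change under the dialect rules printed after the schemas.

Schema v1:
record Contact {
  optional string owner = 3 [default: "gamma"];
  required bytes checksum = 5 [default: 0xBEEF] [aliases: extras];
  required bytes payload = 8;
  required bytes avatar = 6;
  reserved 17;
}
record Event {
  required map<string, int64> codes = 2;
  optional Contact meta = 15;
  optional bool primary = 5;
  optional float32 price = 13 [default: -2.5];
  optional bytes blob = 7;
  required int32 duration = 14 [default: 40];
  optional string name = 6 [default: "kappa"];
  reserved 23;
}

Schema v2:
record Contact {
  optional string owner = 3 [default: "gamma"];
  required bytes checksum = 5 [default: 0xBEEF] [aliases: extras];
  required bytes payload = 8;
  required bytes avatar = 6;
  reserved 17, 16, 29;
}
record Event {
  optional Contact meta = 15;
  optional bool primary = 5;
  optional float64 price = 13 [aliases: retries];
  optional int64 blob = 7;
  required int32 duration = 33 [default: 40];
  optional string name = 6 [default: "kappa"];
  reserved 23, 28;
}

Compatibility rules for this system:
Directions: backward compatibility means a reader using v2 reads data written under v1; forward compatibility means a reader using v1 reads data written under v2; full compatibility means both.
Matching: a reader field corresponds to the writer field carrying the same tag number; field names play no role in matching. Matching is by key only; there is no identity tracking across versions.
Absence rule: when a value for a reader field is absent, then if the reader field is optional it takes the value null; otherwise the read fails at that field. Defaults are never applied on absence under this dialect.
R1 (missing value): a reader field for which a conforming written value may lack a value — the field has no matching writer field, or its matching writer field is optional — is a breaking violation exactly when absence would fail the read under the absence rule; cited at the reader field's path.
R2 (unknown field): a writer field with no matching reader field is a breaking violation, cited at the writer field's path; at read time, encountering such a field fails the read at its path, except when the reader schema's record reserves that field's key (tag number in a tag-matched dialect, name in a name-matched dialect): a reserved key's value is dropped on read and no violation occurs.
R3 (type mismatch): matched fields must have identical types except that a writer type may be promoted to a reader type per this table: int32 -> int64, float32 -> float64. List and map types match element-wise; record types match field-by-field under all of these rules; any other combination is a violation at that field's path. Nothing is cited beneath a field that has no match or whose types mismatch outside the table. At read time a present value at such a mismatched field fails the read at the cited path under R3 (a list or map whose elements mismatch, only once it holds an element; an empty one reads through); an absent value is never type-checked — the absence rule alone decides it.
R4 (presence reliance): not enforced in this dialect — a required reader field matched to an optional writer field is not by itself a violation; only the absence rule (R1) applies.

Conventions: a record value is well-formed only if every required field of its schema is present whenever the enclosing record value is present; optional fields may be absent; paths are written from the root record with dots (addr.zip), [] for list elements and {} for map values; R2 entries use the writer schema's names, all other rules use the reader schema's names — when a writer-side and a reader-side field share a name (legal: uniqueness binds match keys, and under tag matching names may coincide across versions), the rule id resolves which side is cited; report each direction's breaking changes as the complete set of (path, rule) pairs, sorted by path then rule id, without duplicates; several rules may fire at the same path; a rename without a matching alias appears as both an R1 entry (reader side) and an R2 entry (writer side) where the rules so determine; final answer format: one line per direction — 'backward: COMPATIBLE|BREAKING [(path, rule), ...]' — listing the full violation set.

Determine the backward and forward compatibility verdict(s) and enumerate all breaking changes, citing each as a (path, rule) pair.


in Event below, arrows point writer -> reader
backward analysis of Event with v2 as reader and v1 as writer:
  writer optional, Contact -> Contact: reader meta maps from writer meta
  writer optional, bool -> bool: reader primary maps from writer primary
  writer optional, float32 -> float64: reader price maps from writer price
  writer optional, bytes -> int64: reader blob maps from writer blob
  no writer field matches reader duration
  writer optional, string -> string: reader name maps from writer name
  writer field codes has no reader counterpart
  writer field duration has no reader counterpart
  writer optional, string -> string: reader meta.owner maps from writer meta.owner
  writer required, bytes -> bytes: reader meta.checksum maps from writer meta.checksum
  writer required, bytes -> bytes: reader meta.payload maps from writer meta.payload
  writer required, bytes -> bytes: reader meta.avatar maps from writer meta.avatar
  violation R3 at blob
  violation R2 at codes
  violation R1 at duration
  violation R2 at duration
  backward on Event therefore BREAKING (4)
forward analysis of Event with v1 as reader and v2 as writer:
  no writer field matches reader codes
  writer optional, Contact -> Contact: reader meta maps from writer meta
  writer optional, bool -> bool: reader primary maps from writer primary
  writer optional, float64 -> float32: reader price maps from writer price
  writer optional, int64 -> bytes: reader blob maps from writer blob
  no writer field matches reader duration
  writer optional, string -> string: reader name maps from writer name
  writer field duration has no reader counterpart
  writer optional, string -> string: reader meta.owner maps from writer meta.owner
  writer required, bytes -> bytes: reader meta.checksum maps from writer meta.checksum
  writer required, bytes -> bytes: reader meta.payload maps from writer meta.payload
  writer required, bytes -> bytes: reader meta.avatar maps from writer meta.avatar
  violation R3 at blob
  violation R1 at codes
  violation R1 at duration
  violation R2 at duration
  violation R3 at price
  forward on Event therefore BREAKING (5)

backward: BREAKING [(blob, R3), (codes, R2), (duration, R1), (duration, R2)]; forward: BREAKING [(blob, R3), (codes, R1), (duration, R1), (duration, R2), (price, R3)]


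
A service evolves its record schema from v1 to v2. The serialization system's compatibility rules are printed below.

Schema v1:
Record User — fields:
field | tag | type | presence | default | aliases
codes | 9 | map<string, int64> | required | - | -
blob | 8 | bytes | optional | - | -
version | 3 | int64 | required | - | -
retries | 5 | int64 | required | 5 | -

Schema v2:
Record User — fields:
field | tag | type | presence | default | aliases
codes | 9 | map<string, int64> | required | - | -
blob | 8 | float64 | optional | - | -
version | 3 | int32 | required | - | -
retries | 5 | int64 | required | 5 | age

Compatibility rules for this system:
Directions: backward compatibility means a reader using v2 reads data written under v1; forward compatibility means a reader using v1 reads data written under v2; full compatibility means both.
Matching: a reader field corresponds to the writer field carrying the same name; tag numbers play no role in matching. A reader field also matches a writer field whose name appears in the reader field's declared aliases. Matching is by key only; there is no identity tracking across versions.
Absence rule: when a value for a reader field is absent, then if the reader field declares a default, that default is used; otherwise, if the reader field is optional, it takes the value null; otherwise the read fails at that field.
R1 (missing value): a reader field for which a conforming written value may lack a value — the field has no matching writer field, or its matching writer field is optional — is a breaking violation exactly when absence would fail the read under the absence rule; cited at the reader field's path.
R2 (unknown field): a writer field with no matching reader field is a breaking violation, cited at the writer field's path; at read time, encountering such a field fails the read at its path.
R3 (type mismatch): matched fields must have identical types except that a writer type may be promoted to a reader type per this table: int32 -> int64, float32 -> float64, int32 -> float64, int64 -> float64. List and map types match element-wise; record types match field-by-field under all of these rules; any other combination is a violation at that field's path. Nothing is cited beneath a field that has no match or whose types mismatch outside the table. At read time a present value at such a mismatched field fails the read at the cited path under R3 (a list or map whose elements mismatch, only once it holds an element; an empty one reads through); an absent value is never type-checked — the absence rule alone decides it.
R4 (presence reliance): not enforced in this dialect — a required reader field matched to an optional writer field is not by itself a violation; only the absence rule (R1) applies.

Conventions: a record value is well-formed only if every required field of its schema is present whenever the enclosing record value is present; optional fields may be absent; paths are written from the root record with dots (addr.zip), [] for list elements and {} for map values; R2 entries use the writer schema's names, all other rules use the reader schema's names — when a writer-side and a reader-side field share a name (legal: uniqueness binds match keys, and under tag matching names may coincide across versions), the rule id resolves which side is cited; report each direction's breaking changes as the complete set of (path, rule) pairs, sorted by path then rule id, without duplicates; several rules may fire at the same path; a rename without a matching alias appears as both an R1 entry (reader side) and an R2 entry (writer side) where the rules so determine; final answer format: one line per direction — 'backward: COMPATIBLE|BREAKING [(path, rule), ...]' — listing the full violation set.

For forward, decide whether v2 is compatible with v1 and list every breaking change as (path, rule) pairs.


forward: BREAKING [(blob, R3)]

the writer's type comes first in each User pair
forward for User (reader v1, writer v2):
  codes: paired with writer codes (map<string, int64> -> map<string, int64>; writer required)
  blob: paired with writer blob (float64 -> bytes; writer optional)
  version: paired with writer version (int32 -> int64; writer required)
  retries: paired with writer retries (int64 -> int64; writer required)
  violation R3 at blob
  => forward: BREAKING (1)
the rest of the User diff is inert for this question:
  field version in record User: type int64 changed to int32 -> its effect on User is confined to the backward direction, not asked


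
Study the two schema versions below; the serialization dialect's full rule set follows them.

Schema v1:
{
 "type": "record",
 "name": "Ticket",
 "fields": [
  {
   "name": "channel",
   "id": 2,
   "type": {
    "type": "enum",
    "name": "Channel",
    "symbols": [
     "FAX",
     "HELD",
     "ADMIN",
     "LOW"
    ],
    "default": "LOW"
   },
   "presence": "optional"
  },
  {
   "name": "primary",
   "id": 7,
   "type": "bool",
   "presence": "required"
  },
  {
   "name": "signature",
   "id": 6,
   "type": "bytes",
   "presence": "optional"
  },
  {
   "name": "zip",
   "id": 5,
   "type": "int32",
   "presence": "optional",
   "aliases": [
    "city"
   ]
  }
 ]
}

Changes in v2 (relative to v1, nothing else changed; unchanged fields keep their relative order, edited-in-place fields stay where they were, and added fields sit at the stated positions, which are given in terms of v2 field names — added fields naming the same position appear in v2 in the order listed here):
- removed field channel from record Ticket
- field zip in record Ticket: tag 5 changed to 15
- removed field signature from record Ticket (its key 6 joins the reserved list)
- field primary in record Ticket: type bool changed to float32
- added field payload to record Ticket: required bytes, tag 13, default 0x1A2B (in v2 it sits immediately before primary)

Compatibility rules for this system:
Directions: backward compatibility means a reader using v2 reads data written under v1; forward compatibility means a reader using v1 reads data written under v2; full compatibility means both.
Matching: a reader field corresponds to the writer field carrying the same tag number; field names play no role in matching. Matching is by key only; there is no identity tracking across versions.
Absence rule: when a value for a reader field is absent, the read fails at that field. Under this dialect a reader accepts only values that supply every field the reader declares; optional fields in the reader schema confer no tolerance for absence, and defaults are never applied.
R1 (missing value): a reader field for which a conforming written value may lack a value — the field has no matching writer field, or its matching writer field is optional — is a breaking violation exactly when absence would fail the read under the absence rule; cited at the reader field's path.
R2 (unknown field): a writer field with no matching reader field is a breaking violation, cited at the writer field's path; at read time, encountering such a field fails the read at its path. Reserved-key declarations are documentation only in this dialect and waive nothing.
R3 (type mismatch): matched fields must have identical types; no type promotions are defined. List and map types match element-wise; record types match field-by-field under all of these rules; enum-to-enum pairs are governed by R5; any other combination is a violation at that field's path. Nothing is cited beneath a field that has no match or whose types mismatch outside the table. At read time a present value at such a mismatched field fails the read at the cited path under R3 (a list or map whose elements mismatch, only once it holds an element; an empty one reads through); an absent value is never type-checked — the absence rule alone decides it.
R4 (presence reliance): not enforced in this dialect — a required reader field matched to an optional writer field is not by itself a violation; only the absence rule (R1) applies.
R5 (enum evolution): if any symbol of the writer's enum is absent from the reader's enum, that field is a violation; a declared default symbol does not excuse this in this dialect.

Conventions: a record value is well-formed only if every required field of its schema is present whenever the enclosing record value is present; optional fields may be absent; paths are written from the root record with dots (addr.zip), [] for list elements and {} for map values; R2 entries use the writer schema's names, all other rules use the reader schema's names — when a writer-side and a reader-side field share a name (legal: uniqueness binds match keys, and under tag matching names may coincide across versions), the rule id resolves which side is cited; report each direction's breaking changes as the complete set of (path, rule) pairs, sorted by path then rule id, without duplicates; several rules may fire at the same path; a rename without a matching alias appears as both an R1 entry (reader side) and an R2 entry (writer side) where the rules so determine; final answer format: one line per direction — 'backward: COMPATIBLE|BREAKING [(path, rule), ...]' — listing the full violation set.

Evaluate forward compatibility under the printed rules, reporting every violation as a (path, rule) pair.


each type pair in Ticket: writer, then reader
forward for Ticket (reader v1, writer v2):
  no writer field matches reader channel
  writer required, float32 -> bool: reader primary maps from writer primary
  no writer field matches reader signature
  no writer field matches reader zip
  writer payload: unknown to reader
  writer zip: unknown to reader
  breaking: (channel, R1)
  breaking: (payload, R2)
  breaking: (primary, R3)
  breaking: (signature, R1)
  breaking: (zip, R1)
  breaking: (zip, R2)
  => forward verdict for Ticket: BREAKING, 6 violation(s)
diffs on Ticket not affecting the asked answer:
  removed field channel from record Ticket -> matters only for Ticket's backward compatibility — outside the asked direction
  removed field signature from record Ticket (its key 6 joins the reserved list) -> matters only for Ticket's backward compatibility — outside the asked direction

forward: BREAKING [(channel, R1), (payload, R2), (primary, R3), (signature, R1), (zip, R1), (zip, R2)]


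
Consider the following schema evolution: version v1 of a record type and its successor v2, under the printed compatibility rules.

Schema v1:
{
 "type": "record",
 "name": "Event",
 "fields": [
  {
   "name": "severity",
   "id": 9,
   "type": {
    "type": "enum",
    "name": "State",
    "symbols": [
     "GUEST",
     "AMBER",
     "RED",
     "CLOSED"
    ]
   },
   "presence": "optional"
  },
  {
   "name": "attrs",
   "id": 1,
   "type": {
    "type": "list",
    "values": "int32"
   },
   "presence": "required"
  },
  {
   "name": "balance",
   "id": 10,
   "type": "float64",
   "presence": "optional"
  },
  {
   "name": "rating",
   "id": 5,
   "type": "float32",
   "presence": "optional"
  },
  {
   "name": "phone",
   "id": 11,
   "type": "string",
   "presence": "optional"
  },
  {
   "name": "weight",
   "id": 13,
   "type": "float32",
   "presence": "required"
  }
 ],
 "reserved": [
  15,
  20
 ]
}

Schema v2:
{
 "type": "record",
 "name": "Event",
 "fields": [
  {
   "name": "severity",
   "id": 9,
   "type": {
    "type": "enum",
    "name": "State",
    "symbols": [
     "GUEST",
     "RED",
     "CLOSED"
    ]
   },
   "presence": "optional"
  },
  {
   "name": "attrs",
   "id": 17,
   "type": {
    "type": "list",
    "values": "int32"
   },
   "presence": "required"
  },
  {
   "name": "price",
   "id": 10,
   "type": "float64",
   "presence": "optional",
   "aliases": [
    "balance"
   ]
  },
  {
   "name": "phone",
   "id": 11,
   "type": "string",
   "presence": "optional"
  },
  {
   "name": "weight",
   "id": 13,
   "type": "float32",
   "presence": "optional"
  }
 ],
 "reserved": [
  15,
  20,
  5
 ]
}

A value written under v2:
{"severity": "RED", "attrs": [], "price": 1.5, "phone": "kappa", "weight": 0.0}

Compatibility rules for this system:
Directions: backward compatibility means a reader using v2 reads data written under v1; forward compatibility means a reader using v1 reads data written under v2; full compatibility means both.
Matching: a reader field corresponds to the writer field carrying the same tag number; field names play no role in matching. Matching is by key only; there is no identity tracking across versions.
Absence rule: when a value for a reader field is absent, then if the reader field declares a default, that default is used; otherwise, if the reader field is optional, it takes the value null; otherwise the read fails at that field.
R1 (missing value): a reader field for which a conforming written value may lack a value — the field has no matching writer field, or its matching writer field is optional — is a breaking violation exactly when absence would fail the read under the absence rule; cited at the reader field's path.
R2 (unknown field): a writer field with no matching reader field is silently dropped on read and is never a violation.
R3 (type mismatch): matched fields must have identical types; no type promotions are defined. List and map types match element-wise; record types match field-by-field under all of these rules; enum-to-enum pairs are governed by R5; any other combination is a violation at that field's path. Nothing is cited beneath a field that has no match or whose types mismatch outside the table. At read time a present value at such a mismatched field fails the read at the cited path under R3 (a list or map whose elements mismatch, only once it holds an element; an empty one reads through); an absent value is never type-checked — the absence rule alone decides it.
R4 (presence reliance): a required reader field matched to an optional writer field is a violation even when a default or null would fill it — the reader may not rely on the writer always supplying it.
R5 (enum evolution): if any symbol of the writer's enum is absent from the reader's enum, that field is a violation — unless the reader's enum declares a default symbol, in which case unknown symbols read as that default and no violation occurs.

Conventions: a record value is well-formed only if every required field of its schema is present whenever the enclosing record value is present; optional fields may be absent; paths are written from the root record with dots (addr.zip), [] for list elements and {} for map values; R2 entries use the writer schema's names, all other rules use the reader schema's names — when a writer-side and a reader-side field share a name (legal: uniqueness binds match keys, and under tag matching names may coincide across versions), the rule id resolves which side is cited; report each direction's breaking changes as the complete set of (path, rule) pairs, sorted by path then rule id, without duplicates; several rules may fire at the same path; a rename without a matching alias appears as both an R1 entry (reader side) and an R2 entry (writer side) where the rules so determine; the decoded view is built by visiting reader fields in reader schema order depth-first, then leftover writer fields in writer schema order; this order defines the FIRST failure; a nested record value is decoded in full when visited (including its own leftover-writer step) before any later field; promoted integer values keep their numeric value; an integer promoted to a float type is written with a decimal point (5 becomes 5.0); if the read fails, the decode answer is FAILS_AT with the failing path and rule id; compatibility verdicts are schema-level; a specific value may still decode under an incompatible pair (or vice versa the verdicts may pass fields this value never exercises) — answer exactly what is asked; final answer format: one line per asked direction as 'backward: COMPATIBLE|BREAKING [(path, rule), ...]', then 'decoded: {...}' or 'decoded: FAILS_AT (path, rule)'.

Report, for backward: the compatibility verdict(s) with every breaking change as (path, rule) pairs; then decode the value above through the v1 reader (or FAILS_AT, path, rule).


arrows below run writer -> reader for Event
backward on Event — v2 reading data written by v1:
  severity <- severity (State -> State, writer optional)
  attrs has no writer counterpart
  price <- balance (float64 -> float64, writer optional)
  phone <- phone (string -> string, writer optional)
  weight <- weight (float32 -> float32, writer required)
  writer field attrs has no reader counterpart
  writer field rating has no reader counterpart
  violation R1 at attrs
  violation R5 at severity
  => backward verdict for Event: BREAKING, 2 violation(s)
migrating the Event value to v1:
  severity := "RED"
  read fails at attrs under R1 (no fill)
  => FAILS_AT (attrs, R1)
remaining Event differences; none change what is asked:
  field weight in record Event: required changed to optional -> its effect on Event is confined to the forward direction, not asked
  removed field rating from record Event (its key 5 joins the reserved list) -> triggers nothing under Event's printed rules — same verdict
  renamed field balance to price in record Event (alias balance declared on the renamed field) -> triggers nothing under Event's printed rules — same verdict

backward: BREAKING [(attrs, R1), (severity, R5)]; decoded: FAILS_AT (attrs, R1)
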